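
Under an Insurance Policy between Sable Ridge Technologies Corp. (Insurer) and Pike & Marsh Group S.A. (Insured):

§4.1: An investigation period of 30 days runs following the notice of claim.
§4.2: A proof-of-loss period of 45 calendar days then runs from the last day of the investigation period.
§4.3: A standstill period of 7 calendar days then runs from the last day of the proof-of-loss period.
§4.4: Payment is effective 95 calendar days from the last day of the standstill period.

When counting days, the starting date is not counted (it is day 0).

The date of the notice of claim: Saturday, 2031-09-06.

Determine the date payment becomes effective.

2032-03-01

Adding 30 calendar days to 2031-09-06 gives 2031-10-06, which is the last day of the investigation period.
Adding 45 calendar days to 2031-10-06 gives 2031-11-20, which is the last day of the proof-of-loss period.
Adding 7 calendar days to 2031-11-20 gives 2031-11-27, which is the last day of the standstill period.
The date payment becomes effective: 2031-11-27 + 95 days = 2032-03-01.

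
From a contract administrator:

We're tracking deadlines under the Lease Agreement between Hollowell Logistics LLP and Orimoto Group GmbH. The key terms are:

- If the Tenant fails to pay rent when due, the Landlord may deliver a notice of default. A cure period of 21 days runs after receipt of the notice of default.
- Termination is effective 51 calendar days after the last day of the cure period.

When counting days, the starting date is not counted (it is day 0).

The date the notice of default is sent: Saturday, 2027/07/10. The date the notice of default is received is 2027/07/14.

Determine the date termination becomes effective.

2027/09/24

The last day of the cure period: 2027/07/14 + 21 days = 2027/08/04.
Adding 51 calendar days to 2027/08/04 gives 2027/09/24, which is the date termination becomes effective.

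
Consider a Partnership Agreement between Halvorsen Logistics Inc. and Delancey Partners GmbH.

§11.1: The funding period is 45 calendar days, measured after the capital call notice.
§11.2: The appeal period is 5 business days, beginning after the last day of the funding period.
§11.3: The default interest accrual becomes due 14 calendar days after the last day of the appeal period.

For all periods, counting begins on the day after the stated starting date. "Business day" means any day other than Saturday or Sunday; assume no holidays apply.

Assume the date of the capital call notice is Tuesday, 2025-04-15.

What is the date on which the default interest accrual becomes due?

The last day of the funding period: 2025-04-15 + 45 days = 2025-05-30.
The last day of the appeal period: counting 5 business days from Friday, 2025-05-30 (Jun 2, Jun 3, Jun 4, Jun 5, Jun 6, skipping weekends) reaches Friday, 2025-06-06.
Adding 14 calendar days to 2025-06-06 gives 2025-06-20, which is the date on which the default interest accrual becomes due.

2025-06-20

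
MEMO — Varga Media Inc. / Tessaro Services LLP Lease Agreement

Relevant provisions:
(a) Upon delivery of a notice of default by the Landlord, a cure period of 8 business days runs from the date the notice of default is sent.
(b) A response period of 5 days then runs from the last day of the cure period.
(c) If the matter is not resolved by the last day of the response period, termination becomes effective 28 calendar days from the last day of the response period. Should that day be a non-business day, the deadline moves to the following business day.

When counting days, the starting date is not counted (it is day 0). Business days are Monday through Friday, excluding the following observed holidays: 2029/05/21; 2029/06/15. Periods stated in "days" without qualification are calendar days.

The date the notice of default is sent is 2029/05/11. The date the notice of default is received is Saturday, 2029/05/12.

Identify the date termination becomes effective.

2029/06/26

From Friday, 2029/05/11, 8 business days (May 14, May 15, May 16, May 17, May 18, May 22, May 23, May 24, skipping weekends and the listed holiday on May 21) brings us to Thursday, 2029/05/24, which is the last day of the cure period.
The last day of the response period: 2029/05/24 + 5 days = 2029/05/29.
Adding 28 calendar days to 2029/05/29 gives 2029/06/26, which is the date termination becomes effective. 2029/06/26 is a Tuesday and is not a listed holiday, so no roll-forward applies.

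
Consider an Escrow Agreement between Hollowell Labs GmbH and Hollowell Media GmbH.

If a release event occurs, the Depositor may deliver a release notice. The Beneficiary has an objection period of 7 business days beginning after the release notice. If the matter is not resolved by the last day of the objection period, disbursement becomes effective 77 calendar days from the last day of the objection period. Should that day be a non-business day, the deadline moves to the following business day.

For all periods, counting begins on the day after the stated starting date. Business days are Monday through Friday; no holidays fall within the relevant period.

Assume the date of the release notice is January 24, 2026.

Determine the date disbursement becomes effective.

April 21, 2026

From Saturday, January 24, 2026, 7 business days (Jan 26, Jan 27, Jan 28, Jan 29, Jan 30, Feb 2, Feb 3, skipping weekends) brings us to Tuesday, February 3, 2026, which is the last day of the objection period.
The date disbursement becomes effective: 77 calendar days after February 3, 2026 is April 21, 2026. April 21, 2026 is a Tuesday, so no roll-forward applies.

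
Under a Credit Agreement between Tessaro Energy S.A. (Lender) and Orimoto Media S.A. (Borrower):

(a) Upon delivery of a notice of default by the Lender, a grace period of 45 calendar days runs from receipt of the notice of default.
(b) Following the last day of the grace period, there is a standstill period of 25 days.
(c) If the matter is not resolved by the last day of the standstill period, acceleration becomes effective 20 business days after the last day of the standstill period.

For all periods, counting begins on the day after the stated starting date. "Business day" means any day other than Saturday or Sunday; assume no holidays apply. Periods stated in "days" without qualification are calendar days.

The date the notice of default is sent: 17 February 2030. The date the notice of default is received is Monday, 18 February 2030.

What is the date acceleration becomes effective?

27 May 2030

The last day of the grace period: 18 February 2030 + 45 days = 4 April 2030.
Adding 25 calendar days to 4 April 2030 gives 29 April 2030, which is the last day of the standstill period.
The date acceleration becomes effective: 20 business days after Monday, 29 April 2030, skipping weekends — Apr 30, May 1, May 2, May 3, …, May 23, May 24, May 27 — lands on Monday, 27 May 2030.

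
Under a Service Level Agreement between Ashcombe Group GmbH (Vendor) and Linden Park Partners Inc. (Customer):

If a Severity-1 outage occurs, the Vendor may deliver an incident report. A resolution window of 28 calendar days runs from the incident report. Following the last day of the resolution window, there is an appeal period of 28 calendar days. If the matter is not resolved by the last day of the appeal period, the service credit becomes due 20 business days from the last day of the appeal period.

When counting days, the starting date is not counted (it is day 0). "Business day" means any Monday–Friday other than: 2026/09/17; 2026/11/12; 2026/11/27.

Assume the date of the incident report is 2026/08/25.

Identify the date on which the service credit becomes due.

2026/11/18

The last day of the resolution window: 2026/08/25 + 28 days = 2026/09/22.
The last day of the appeal period: 28 calendar days after 2026/09/22 is 2026/10/20.
The date on which the service credit becomes due: counting 20 business days from Tuesday, 2026/10/20 (Oct 21, Oct 22, Oct 23, Oct 26, …, Nov 16, Nov 17, Nov 18, skipping weekends and the listed holiday on Nov 12) reaches Wednesday, 2026/11/18.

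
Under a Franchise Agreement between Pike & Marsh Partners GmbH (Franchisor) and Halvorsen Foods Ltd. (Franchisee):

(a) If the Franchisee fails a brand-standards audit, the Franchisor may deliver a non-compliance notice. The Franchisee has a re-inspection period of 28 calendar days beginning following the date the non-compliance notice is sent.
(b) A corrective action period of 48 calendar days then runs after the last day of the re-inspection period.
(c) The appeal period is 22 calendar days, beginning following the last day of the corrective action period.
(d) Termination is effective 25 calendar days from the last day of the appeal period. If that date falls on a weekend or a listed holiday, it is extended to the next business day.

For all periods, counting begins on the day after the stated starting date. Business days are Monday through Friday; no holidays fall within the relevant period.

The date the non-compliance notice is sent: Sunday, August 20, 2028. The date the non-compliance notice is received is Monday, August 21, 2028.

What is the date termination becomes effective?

December 21, 2028

The last day of the re-inspection period: 28 calendar days after August 20, 2028 is September 17, 2028.
The last day of the corrective action period: September 17, 2028 + 48 days = November 4, 2028.
The last day of the appeal period: 22 calendar days after November 4, 2028 is November 26, 2028.
The date termination becomes effective: November 26, 2028 + 25 days = December 21, 2028. December 21, 2028 is a Thursday, so no roll-forward applies.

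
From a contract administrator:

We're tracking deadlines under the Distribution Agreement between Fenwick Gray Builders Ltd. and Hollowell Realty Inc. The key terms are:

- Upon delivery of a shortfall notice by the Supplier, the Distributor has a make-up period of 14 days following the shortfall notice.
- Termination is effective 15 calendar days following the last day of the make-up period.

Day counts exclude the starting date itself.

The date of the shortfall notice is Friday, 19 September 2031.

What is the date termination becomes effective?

The last day of the make-up period: 14 calendar days after 19 September 2031 is 3 October 2031.
The date termination becomes effective: 15 calendar days after 3 October 2031 is 18 October 2031.

18 October 2031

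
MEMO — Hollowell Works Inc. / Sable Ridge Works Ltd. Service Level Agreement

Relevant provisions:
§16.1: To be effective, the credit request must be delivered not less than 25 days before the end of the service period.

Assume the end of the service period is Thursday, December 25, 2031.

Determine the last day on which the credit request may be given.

November 30, 2031

Counting back 25 calendar days from December 25, 2031 gives November 30, 2031.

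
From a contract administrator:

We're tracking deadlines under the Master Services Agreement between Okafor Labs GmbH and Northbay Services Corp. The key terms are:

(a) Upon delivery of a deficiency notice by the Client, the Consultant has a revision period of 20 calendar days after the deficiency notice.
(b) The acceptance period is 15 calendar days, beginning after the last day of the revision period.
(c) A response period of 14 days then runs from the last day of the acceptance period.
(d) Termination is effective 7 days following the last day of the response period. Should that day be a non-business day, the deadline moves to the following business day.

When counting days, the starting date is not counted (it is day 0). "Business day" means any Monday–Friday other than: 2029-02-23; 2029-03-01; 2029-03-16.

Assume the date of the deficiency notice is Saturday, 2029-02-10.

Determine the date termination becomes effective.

2029-04-09

The last day of the revision period: 20 calendar days after 2029-02-10 is 2029-03-02.
Adding 15 calendar days to 2029-03-02 gives 2029-03-17, which is the last day of the acceptance period.
The last day of the response period: 2029-03-17 + 14 days = 2029-03-31.
Adding 7 calendar days to 2029-03-31 gives 2029-04-07, which is the date termination becomes effective. That falls on a Saturday, so it rolls to the next business day, Monday, 2029-04-09.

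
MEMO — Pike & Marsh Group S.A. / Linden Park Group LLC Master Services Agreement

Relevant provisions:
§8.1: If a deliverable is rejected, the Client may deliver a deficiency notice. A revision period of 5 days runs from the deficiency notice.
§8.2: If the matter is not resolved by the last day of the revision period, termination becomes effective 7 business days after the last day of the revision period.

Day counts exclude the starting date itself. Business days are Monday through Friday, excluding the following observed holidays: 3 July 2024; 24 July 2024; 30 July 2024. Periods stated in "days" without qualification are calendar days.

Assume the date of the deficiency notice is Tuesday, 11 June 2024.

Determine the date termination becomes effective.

25 June 2024

Adding 5 calendar days to 11 June 2024 gives 16 June 2024, which is the last day of the revision period.
From Sunday, 16 June 2024, 7 business days (Jun 17, Jun 18, Jun 19, Jun 20, Jun 21, Jun 24, Jun 25, skipping weekends) brings us to Tuesday, 25 June 2024, which is the date termination becomes effective.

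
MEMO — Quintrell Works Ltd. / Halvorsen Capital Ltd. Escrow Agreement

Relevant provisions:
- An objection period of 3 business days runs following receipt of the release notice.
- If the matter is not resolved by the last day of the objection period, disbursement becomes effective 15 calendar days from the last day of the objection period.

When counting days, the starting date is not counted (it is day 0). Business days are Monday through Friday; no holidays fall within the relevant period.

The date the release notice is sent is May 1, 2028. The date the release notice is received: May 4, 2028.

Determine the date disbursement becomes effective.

The last day of the objection period: counting 3 business days from Thursday, May 4, 2028 (May 5, May 8, May 9, skipping weekends) reaches Tuesday, May 9, 2028.
Adding 15 calendar days to May 9, 2028 gives May 24, 2028, which is the date disbursement becomes effective.

May 24, 2028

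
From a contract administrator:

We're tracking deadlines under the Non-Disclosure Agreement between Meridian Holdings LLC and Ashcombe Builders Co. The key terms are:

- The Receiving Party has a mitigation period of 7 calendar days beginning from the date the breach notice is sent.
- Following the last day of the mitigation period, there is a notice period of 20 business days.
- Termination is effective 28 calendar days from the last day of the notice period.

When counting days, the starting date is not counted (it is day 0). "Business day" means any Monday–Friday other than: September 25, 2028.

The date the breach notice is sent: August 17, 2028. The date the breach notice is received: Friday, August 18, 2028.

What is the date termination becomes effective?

The last day of the mitigation period: 7 calendar days after August 17, 2028 is August 24, 2028.
From Thursday, August 24, 2028, 20 business days (Aug 25, Aug 28, Aug 29, Aug 30, …, Sep 19, Sep 20, Sep 21, skipping weekends) brings us to Thursday, September 21, 2028, which is the last day of the notice period.
Adding 28 calendar days to September 21, 2028 gives October 19, 2028, which is the date termination becomes effective.

October 19, 2028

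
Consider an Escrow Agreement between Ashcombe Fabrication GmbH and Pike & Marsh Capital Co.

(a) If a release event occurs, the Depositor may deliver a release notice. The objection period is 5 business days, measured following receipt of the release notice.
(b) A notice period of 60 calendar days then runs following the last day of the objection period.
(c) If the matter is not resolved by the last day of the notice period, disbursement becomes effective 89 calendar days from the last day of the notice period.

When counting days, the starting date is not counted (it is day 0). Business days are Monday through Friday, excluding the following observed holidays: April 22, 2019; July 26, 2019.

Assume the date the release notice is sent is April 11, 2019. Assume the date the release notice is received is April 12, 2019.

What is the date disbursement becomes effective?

The last day of the objection period: counting 5 business days from Friday, April 12, 2019 (Apr 15, Apr 16, Apr 17, Apr 18, Apr 19, skipping weekends) reaches Friday, April 19, 2019.
The last day of the notice period: April 19, 2019 + 60 days = June 18, 2019.
The date disbursement becomes effective: 89 calendar days after June 18, 2019 is September 15, 2019.

September 15, 2019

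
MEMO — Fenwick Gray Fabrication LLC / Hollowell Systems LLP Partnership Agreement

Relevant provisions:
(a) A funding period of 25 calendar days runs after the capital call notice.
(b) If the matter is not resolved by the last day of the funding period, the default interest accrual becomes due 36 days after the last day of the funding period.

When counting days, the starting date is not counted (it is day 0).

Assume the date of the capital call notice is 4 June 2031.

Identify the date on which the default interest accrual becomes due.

Adding 25 calendar days to 4 June 2031 gives 29 June 2031, which is the last day of the funding period.
The date on which the default interest accrual becomes due: 29 June 2031 + 36 days = 4 August 2031.

4 August 2031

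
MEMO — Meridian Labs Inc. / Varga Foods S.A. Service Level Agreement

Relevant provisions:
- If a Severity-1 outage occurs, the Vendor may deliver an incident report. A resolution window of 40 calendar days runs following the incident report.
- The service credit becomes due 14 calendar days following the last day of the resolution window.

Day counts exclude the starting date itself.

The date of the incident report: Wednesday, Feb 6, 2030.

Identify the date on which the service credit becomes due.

Adding 40 calendar days to Feb 6, 2030 gives Mar 18, 2030, which is the last day of the resolution window.
The date on which the service credit becomes due: 14 calendar days after Mar 18, 2030 is Apr 1, 2030.

Apr 1, 2030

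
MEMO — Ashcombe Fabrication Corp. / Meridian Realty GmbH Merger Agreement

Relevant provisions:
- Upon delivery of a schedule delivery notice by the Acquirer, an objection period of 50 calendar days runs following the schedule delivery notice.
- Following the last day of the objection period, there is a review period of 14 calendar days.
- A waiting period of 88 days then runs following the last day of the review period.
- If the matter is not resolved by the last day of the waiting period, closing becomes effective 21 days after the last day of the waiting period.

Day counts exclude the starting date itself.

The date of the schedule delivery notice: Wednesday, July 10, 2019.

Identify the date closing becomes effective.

December 30, 2019

The last day of the objection period: July 10, 2019 + 50 days = August 29, 2019.
The last day of the review period: August 29, 2019 + 14 days = September 12, 2019.
The last day of the waiting period: September 12, 2019 + 88 days = December 9, 2019.
Adding 21 calendar days to December 9, 2019 gives December 30, 2019, which is the date closing becomes effective.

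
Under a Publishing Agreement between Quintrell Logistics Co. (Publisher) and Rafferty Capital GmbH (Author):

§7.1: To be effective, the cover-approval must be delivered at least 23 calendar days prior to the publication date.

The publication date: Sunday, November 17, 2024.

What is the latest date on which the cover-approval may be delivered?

Counting back 23 calendar days from November 17, 2024 gives October 25, 2024.

October 25, 2024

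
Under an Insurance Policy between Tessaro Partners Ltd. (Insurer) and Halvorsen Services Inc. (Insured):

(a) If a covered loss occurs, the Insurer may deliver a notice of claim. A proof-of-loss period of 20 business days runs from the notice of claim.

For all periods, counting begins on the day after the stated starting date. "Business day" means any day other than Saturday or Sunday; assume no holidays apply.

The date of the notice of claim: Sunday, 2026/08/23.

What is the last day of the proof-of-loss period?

The last day of the proof-of-loss period: 20 business days after Sunday, 2026/08/23, skipping weekends — Aug 24, Aug 25, Aug 26, Aug 27, …, Sep 16, Sep 17, Sep 18 — lands on Friday, 2026/09/18.

2026/09/18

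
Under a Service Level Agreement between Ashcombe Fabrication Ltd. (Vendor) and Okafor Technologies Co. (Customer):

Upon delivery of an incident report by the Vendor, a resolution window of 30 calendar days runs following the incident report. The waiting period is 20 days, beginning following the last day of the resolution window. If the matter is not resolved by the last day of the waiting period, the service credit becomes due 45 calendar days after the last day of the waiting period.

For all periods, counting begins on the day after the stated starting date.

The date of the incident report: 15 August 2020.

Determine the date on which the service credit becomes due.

Adding 30 calendar days to 15 August 2020 gives 14 September 2020, which is the last day of the resolution window.
The last day of the waiting period: 20 calendar days after 14 September 2020 is 4 October 2020.
Adding 45 calendar days to 4 October 2020 gives 18 November 2020, which is the date on which the service credit becomes due.

18 November 2020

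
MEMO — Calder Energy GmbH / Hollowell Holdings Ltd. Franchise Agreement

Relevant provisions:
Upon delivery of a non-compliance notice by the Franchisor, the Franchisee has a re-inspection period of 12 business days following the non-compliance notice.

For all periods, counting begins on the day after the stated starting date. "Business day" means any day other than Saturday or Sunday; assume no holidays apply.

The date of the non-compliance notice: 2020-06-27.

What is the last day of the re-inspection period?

The last day of the re-inspection period: 12 business days after Saturday, 2020-06-27, skipping weekends — Jun 29, Jun 30, Jul 1, Jul 2, …, Jul 10, Jul 13, Jul 14 — lands on Tuesday, 2020-07-14.

2020-07-14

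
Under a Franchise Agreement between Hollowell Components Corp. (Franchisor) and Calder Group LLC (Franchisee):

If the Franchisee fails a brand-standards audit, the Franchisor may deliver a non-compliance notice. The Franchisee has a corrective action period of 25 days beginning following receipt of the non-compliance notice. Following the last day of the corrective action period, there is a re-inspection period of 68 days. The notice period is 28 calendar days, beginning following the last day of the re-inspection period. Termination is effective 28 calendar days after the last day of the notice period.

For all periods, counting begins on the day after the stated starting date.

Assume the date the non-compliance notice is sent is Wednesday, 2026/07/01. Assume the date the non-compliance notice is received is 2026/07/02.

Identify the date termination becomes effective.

2026/11/28

Adding 25 calendar days to 2026/07/02 gives 2026/07/27, which is the last day of the corrective action period.
The last day of the re-inspection period: 68 calendar days after 2026/07/27 is 2026/10/03.
The last day of the notice period: 2026/10/03 + 28 days = 2026/10/31.
The date termination becomes effective: 28 calendar days after 2026/10/31 is 2026/11/28.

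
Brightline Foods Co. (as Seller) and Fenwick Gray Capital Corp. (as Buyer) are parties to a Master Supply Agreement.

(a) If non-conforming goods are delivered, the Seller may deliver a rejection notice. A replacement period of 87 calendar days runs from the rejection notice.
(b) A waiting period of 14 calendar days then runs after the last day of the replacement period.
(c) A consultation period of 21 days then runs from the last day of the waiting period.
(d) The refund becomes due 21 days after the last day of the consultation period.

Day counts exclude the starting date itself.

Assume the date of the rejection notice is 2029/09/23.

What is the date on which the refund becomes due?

2030/02/13

The last day of the replacement period: 87 calendar days after 2029/09/23 is 2029/12/19.
The last day of the waiting period: 2029/12/19 + 14 days = 2030/01/02.
The last day of the consultation period: 21 calendar days after 2030/01/02 is 2030/01/23.
The date on which the refund becomes due: 2030/01/23 + 21 days = 2030/02/13.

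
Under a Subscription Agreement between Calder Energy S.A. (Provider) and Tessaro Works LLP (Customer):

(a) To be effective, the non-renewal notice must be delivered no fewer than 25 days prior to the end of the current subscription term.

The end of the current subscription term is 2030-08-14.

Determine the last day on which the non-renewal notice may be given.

2030-08-14 minus 25 days is 2030-07-20.

2030-07-20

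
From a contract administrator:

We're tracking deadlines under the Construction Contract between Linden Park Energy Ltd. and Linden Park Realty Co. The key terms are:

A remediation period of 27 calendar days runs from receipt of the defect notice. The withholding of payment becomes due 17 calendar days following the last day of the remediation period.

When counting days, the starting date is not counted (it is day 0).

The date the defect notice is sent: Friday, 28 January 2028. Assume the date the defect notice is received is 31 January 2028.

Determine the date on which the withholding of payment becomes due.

15 March 2028

The last day of the remediation period: 31 January 2028 + 27 days = 27 February 2028.
Adding 17 calendar days to 27 February 2028 gives 15 March 2028, which is the date on which the withholding of payment becomes due.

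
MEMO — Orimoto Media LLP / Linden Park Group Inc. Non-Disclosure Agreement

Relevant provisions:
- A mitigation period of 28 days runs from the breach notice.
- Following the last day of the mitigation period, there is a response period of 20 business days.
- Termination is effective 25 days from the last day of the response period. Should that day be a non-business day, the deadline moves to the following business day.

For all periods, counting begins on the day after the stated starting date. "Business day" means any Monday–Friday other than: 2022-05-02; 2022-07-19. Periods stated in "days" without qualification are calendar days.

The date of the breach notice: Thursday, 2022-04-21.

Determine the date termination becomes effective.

Adding 28 calendar days to 2022-04-21 gives 2022-05-19, which is the last day of the mitigation period.
The last day of the response period: counting 20 business days from Thursday, 2022-05-19 (May 20, May 23, May 24, May 25, …, Jun 14, Jun 15, Jun 16, skipping weekends) reaches Thursday, 2022-06-16.
Adding 25 calendar days to 2022-06-16 gives 2022-07-11, which is the date termination becomes effective. 2022-07-11 is a Monday and is not a listed holiday, so no roll-forward applies.

2022-07-11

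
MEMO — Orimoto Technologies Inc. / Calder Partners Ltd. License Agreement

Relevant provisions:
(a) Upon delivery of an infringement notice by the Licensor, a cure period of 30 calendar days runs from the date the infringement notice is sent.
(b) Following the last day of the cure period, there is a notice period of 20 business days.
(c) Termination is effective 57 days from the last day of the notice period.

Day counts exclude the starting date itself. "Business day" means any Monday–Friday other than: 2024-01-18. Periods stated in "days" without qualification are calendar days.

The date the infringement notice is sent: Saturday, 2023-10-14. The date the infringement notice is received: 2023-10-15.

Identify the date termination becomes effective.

The last day of the cure period: 2023-10-14 + 30 days = 2023-11-13.
The last day of the notice period: 20 business days after Monday, 2023-11-13, skipping weekends — Nov 14, Nov 15, Nov 16, Nov 17, …, Dec 7, Dec 8, Dec 11 — lands on Monday, 2023-12-11.
Adding 57 calendar days to 2023-12-11 gives 2024-02-06, which is the date termination becomes effective.

2024-02-06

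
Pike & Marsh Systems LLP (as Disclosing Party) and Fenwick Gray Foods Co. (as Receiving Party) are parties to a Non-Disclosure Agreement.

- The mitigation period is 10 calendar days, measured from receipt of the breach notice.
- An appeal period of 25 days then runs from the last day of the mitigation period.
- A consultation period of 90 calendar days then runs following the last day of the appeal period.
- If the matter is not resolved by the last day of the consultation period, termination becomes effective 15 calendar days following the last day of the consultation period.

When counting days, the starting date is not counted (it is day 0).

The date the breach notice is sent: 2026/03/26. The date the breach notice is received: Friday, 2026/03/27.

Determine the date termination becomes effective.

2026/08/14

Adding 10 calendar days to 2026/03/27 gives 2026/04/06, which is the last day of the mitigation period.
The last day of the appeal period: 25 calendar days after 2026/04/06 is 2026/05/01.
The last day of the consultation period: 2026/05/01 + 90 days = 2026/07/30.
Adding 15 calendar days to 2026/07/30 gives 2026/08/14, which is the date termination becomes effective.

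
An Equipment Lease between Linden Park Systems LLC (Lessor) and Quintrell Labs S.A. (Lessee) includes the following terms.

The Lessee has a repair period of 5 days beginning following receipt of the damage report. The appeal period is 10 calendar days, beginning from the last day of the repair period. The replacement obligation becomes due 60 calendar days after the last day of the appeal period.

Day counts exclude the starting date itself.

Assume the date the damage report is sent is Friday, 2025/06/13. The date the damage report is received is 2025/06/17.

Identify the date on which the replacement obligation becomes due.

2025/08/31

The last day of the repair period: 2025/06/17 + 5 days = 2025/06/22.
Adding 10 calendar days to 2025/06/22 gives 2025/07/02, which is the last day of the appeal period.
Adding 60 calendar days to 2025/07/02 gives 2025/08/31, which is the date on which the replacement obligation becomes due.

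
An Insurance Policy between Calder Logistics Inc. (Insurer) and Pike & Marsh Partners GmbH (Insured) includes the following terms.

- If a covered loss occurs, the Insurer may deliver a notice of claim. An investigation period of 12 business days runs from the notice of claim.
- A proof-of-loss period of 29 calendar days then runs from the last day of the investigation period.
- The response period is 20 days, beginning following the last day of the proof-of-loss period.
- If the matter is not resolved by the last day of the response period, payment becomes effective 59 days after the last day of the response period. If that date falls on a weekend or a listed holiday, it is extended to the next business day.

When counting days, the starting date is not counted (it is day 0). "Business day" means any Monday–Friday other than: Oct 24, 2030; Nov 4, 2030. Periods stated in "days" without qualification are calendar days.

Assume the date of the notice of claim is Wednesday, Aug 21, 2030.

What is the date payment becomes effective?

Dec 23, 2030

The last day of the investigation period: 12 business days after Wednesday, Aug 21, 2030, skipping weekends — Aug 22, Aug 23, Aug 26, Aug 27, …, Sep 4, Sep 5, Sep 6 — lands on Friday, Sep 6, 2030.
The last day of the proof-of-loss period: Sep 6, 2030 + 29 days = Oct 5, 2030.
The last day of the response period: 20 calendar days after Oct 5, 2030 is Oct 25, 2030.
Adding 59 calendar days to Oct 25, 2030 gives Dec 23, 2030, which is the date payment becomes effective. Dec 23, 2030 is a Monday and is not a listed holiday, so no roll-forward applies.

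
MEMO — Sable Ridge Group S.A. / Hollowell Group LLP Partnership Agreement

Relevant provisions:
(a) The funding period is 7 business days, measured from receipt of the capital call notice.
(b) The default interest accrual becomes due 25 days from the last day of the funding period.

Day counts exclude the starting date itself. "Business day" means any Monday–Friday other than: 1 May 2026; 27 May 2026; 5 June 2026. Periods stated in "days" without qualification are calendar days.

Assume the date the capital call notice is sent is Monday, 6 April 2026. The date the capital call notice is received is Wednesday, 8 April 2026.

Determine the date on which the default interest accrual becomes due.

The last day of the funding period: counting 7 business days from Wednesday, 8 April 2026 (Apr 9, Apr 10, Apr 13, Apr 14, Apr 15, Apr 16, Apr 17, skipping weekends) reaches Friday, 17 April 2026.
The date on which the default interest accrual becomes due: 17 April 2026 + 25 days = 12 May 2026.

12 May 2026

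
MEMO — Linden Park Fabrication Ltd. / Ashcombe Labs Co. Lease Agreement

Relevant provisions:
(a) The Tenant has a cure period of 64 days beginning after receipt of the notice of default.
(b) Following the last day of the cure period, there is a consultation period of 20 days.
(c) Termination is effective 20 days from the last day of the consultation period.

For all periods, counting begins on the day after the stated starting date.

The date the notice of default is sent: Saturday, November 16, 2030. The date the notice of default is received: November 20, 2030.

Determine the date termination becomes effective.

The last day of the cure period: 64 calendar days after November 20, 2030 is January 23, 2031.
The last day of the consultation period: 20 calendar days after January 23, 2031 is February 12, 2031.
The date termination becomes effective: 20 calendar days after February 12, 2031 is March 4, 2031.

March 4, 2031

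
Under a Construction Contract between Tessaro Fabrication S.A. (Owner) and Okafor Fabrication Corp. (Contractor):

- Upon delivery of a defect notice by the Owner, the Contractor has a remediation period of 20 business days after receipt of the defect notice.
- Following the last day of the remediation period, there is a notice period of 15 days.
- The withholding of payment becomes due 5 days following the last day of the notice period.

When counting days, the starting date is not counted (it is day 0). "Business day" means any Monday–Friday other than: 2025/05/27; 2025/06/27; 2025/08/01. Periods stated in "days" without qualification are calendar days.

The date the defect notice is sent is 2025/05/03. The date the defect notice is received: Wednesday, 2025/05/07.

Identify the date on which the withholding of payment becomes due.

The last day of the remediation period: counting 20 business days from Wednesday, 2025/05/07 (May 8, May 9, May 12, May 13, …, Jun 3, Jun 4, Jun 5, skipping weekends and the listed holiday on May 27) reaches Thursday, 2025/06/05.
Adding 15 calendar days to 2025/06/05 gives 2025/06/20, which is the last day of the notice period.
Adding 5 calendar days to 2025/06/20 gives 2025/06/25, which is the date on which the withholding of payment becomes due.

2025/06/25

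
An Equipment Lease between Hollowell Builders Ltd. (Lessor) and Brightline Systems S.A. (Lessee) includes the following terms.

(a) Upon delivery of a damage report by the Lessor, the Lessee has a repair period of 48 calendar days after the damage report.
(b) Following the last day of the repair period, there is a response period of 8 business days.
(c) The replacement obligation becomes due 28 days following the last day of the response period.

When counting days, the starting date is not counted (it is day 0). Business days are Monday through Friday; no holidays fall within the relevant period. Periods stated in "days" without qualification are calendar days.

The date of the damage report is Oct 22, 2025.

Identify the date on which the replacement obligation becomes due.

Adding 48 calendar days to Oct 22, 2025 gives Dec 9, 2025, which is the last day of the repair period.
The last day of the response period: counting 8 business days from Tuesday, Dec 9, 2025 (Dec 10, Dec 11, Dec 12, Dec 15, Dec 16, Dec 17, Dec 18, Dec 19, skipping weekends) reaches Friday, Dec 19, 2025.
Adding 28 calendar days to Dec 19, 2025 gives Jan 16, 2026, which is the date on which the replacement obligation becomes due.

Jan 16, 2026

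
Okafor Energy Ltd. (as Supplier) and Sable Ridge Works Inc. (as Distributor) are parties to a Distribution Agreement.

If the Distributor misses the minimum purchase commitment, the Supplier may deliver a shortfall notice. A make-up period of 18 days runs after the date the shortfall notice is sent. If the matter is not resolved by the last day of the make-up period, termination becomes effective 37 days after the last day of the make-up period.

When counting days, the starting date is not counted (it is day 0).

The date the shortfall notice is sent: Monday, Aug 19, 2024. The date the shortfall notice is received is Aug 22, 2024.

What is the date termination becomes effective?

The last day of the make-up period: Aug 19, 2024 + 18 days = Sep 6, 2024.
Adding 37 calendar days to Sep 6, 2024 gives Oct 13, 2024, which is the date termination becomes effective.

Oct 13, 2024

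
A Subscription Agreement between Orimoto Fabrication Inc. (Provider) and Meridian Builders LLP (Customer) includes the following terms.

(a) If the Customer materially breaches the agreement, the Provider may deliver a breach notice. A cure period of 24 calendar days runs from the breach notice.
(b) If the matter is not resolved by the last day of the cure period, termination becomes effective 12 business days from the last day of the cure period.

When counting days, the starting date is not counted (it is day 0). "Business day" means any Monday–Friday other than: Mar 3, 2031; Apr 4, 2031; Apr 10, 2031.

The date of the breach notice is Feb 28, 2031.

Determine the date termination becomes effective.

Adding 24 calendar days to Feb 28, 2031 gives Mar 24, 2031, which is the last day of the cure period.
From Monday, Mar 24, 2031, 12 business days (Mar 25, Mar 26, Mar 27, Mar 28, …, Apr 8, Apr 9, Apr 11, skipping weekends and the listed holidays on Apr 4, Apr 10) brings us to Friday, Apr 11, 2031, which is the date termination becomes effective.

Apr 11, 2031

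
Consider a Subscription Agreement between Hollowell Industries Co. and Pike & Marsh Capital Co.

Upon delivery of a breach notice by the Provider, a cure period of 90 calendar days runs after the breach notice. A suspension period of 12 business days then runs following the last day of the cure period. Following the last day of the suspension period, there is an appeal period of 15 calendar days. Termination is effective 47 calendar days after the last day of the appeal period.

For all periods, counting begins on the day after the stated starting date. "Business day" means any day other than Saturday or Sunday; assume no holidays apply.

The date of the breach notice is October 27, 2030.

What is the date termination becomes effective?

Adding 90 calendar days to October 27, 2030 gives January 25, 2031, which is the last day of the cure period.
The last day of the suspension period: 12 business days after Saturday, January 25, 2031, skipping weekends — Jan 27, Jan 28, Jan 29, Jan 30, …, Feb 7, Feb 10, Feb 11 — lands on Tuesday, February 11, 2031.
The last day of the appeal period: February 11, 2031 + 15 days = February 26, 2031.
The date termination becomes effective: February 26, 2031 + 47 days = April 14, 2031.

April 14, 2031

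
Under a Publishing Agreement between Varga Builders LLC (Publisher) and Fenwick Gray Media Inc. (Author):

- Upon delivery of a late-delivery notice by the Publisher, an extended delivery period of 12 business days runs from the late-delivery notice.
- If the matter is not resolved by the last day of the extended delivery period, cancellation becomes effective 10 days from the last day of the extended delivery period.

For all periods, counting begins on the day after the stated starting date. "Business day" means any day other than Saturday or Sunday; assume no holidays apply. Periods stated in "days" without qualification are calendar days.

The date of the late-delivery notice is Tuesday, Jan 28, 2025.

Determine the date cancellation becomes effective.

From Tuesday, Jan 28, 2025, 12 business days (Jan 29, Jan 30, Jan 31, Feb 3, …, Feb 11, Feb 12, Feb 13, skipping weekends) brings us to Thursday, Feb 13, 2025, which is the last day of the extended delivery period.
The date cancellation becomes effective: Feb 13, 2025 + 10 days = Feb 23, 2025.

Feb 23, 2025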